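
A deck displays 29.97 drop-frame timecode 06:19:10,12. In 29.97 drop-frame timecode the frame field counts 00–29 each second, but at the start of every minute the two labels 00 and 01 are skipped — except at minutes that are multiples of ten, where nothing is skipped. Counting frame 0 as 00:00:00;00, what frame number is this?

Complete 10-minute blocks: 37, each 17982 frames → 665334.
Remaining 9 whole minutes in the current block: 1800 + 8 × 1798 = 16184 frames.
Within the current minute: 10 × 30 + 12 − 2 = 310 (labels ;00/;01 skipped at this minute). Total = 665334 + 16184 + 310 = 681828.

681828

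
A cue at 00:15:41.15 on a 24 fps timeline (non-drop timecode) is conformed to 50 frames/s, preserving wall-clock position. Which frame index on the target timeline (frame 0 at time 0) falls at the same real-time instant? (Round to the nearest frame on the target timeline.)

Source frame index: (0×3600 + 15×60 + 41) × 24 + 15 = 22599.
Real time: 22599 / (24) = 7533/8 s.
Target frame: (7533/8) × (50) = 188325/4 ≈ 47081.250 → 47081.

frame 47081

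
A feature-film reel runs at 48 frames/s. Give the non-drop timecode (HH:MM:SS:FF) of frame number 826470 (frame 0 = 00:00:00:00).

826470 ÷ 48 = 17218 full seconds, remainder 6 frames.
17218 s = 4 h 46 min 58 s.
Timecode: 04:46:58:06.

04:46:58:06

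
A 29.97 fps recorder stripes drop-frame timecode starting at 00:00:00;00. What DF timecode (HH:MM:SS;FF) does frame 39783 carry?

00:22:07;13

Ten DF minutes hold 17982 frames, so frame 39783 lies in block 2 (frames 35964–53945) with 3819 frames into that block.
The block's first minute is 1800 frames and the rest 1798 each; 3819 frames reaches minute 2, so 2 × 18 + 2 × 2 = 40 labels have been skipped so far.
Adding those back, label number 39783 + 40 = 39823 at 30 labels/s is 1327 s + 13 f = 0 h 22 min 7 s frame 13, i.e. 00:22:07;13.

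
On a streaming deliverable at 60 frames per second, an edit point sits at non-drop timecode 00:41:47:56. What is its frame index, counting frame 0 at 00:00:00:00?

Total seconds to the label: (0 × 3600 + 41 × 60 + 47) = 2507.
Frame index = 2507 × 60 + 56 = 150476.

150476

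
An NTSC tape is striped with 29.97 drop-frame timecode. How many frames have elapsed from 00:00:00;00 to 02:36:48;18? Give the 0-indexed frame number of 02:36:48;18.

Complete 10-minute blocks: 15, each 17982 frames → 269730.
Remaining 6 whole minutes in the current block: 1800 + 5 × 1798 = 10790 frames.
Within the current minute: 48 × 30 + 18 − 2 = 1456 (labels ;00/;01 skipped at this minute). Total = 269730 + 10790 + 1456 = 281976.

281976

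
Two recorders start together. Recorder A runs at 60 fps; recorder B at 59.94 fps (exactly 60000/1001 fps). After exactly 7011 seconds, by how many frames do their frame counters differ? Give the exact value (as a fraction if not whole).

420660/1001 frames

A emits 60 × 7011 = 420660 frames; B emits 60000/1001 × 7011 = 420660000/1001.
Difference = 420660/1001 frames (≈ 420.2398); B is behind A.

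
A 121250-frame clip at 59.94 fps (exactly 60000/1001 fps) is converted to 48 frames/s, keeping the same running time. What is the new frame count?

Target frames = source frames × (target rate / source rate) = 121250 × (48)/(60000/1001) = 121250 × 1001/1250 = 97097.

97097 frames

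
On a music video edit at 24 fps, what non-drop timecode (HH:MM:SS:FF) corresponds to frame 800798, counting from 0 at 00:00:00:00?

800798 ÷ 24 = 33366 full seconds, remainder 14 frames.
33366 s = 9 h 16 min 6 s.
Timecode: 09:16:06:14.

09:16:06:14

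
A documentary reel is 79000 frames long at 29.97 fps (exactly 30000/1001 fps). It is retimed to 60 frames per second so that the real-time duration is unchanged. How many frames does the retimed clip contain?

158158 frames

Target frames = source frames × (target rate / source rate) = 79000 × (60)/(30000/1001) = 79000 × 1001/500 = 158158.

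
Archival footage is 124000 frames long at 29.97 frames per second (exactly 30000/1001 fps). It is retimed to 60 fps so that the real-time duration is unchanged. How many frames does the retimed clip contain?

248248 frames

Target frames = source frames × (target rate / source rate) = 124000 × (60)/(30000/1001) = 124000 × 1001/500 = 248248.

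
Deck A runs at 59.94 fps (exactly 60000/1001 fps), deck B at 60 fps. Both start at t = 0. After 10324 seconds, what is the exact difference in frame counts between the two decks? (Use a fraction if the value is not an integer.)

619440/1001 frames

A emits 60000/1001 × 10324 = 619440000/1001 frames; B emits 60 × 10324 = 619440.
Difference = 619440/1001 frames (≈ 618.8212); B is ahead of A.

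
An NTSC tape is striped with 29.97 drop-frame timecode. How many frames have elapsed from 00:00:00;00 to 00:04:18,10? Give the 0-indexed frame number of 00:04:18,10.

Complete 10-minute blocks: 0, each 17982 frames → 0.
Remaining 4 whole minutes in the current block: 1800 + 3 × 1798 = 7194 frames.
Within the current minute: 18 × 30 + 10 − 2 = 548 (labels ;00/;01 skipped at this minute). Total = 0 + 7194 + 548 = 7742.

7742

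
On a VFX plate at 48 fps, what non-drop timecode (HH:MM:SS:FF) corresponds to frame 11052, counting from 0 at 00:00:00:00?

11052 ÷ 48 = 230 full seconds, remainder 12 frames.
230 s = 0 h 3 min 50 s.
Timecode: 00:03:50:12.

00:03:50:12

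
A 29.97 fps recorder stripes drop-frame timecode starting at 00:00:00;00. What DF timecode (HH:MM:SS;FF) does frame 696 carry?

00:00:23;06

Each 10-minute DF block holds 10 × 60 × 30 − 9 × 2 = 17982 frames. 696 ÷ 17982 → 0 full blocks, remainder 696.
Within the partial block the first minute is 1800 frames and each further minute 1798, so 0 further minute boundaries passed. Total skipped labels = 18 × 0 + 2 × 0 = 0.
Non-drop label index = 696 + 0 = 696; at 30 labels/s that is 00:00:23:06, i.e. DF 00:00:23;06.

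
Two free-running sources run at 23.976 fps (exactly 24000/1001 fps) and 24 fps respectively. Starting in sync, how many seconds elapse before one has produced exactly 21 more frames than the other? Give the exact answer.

875.875 seconds

The gap grows by |24 − 24000/1001| = 24/1001 frames per second.
Time for a 21-frame gap: 21 ÷ (24/1001) = 875.875 s.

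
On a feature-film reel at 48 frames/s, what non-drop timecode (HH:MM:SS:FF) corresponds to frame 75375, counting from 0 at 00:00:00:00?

00:26:10:15

75375 ÷ 48 = 1570 full seconds, remainder 15 frames.
1570 s = 0 h 26 min 10 s.
Timecode: 00:26:10:15.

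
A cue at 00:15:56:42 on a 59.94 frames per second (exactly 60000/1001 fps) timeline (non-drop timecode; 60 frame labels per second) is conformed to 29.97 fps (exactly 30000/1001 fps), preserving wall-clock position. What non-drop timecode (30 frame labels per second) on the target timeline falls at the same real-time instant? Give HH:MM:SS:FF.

Source frame index: (0×3600 + 15×60 + 56) × 60 + 42 = 57402.
Real time: 57402 / (60000/1001) = 9576567/10000 s.
Target frame: (9576567/10000) × (30000/1001) = 28701.
At 30 labels/s: frame 28701 → 00:15:56:21.

00:15:56:21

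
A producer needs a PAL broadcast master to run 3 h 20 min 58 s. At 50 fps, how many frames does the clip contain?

602900 frames

3 h 20 min 58 s = 12058 s.
Frames = 12058 × 50 = 602900.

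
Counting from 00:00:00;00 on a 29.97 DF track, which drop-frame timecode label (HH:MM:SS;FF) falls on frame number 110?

Each 10-minute DF block holds 10 × 60 × 30 − 9 × 2 = 17982 frames. 110 ÷ 17982 → 0 full blocks, remainder 110.
Within the partial block the first minute is 1800 frames and each further minute 1798, so 0 further minute boundaries passed. Total skipped labels = 18 × 0 + 2 × 0 = 0.
Non-drop label index = 110 + 0 = 110; at 30 labels/s that is 00:00:03:20, i.e. DF 00:00:03;20.

00:00:03;20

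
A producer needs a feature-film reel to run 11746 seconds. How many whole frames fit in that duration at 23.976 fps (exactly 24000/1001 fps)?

Frames = 11746 × 24000/1001 = 40272000/143 ≈ 281622.3776.
Complete frames: 281622.

281622 frames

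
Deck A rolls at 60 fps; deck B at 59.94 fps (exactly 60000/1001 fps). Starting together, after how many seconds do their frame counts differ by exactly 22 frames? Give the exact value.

The gap grows by |60000/1001 − 60| = 60/1001 frames per second.
Time for a 22-frame gap: 22 ÷ (60/1001) = 11011/30 s.

11011/30 seconds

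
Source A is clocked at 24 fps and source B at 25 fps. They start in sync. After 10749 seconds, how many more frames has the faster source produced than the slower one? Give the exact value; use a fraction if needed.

A emits 24 × 10749 = 257976 frames; B emits 25 × 10749 = 268725.
Difference = 10749 frames; B is ahead of A.

10749 frames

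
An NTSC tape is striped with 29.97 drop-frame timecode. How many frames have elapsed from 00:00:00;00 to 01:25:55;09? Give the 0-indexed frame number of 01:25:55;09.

154505

As if non-drop at 30 labels/s: (1 × 3600 + 25 × 60 + 55) × 30 + 9 = 154659.
Minute boundaries passed: 85; those not divisible by 10: 85 − 8 = 77; dropped labels = 2 × 77 = 154.
Actual frame index = 154659 − 154 = 154505.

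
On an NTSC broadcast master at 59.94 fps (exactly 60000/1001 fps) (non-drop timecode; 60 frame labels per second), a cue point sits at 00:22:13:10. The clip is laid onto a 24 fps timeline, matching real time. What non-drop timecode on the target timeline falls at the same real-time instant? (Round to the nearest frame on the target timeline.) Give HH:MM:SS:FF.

Source frame index: (0×3600 + 22×60 + 13) × 60 + 10 = 79990.
Real time: 79990 / (60000/1001) = 8006999/6000 s.
Target frame: (8006999/6000) × (24) = 8006999/250 ≈ 32027.996 → 32028.
At 24 labels/s: frame 32028 → 00:22:14:12.

00:22:14:12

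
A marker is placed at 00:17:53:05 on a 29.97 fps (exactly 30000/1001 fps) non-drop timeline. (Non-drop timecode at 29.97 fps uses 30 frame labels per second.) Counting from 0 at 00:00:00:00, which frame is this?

Total seconds to the label: (0 × 3600 + 17 × 60 + 53) = 1073.
Frame index = 1073 × 30 + 5 = 32195.

frame 32195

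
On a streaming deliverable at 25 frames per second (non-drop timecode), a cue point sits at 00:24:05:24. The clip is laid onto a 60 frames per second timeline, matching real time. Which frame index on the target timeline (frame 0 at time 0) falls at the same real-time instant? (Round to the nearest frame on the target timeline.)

frame 86758

Source frame index: (0×3600 + 24×60 + 5) × 25 + 24 = 36149.
Real time: 36149 / (25) = 36149/25 s.
Target frame: (36149/25) × (60) = 433788/5 ≈ 86757.600 → 86758.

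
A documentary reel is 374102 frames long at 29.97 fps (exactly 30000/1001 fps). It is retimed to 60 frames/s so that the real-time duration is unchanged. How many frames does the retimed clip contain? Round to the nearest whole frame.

Frames at target rate = 374102 × (60) / (30000/1001) = 187238051/250 ≈ 748952.204.
Nearest whole frame: 748952.

748952 frames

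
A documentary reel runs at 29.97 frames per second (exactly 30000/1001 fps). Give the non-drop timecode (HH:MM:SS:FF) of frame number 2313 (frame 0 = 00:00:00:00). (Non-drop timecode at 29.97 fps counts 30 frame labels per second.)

2313 ÷ 30 = 77 full seconds, remainder 3 frames.
77 s = 0 h 1 min 17 s.
Timecode: 00:01:17:03.

00:01:17:03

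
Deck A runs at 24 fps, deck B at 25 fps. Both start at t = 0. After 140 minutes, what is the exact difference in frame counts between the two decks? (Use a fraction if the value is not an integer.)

8400 frames

140 min = 8400 s.
A emits 24 × 8400 = 201600 frames; B emits 25 × 8400 = 210000.
Difference = 8400 frames; B is ahead of A.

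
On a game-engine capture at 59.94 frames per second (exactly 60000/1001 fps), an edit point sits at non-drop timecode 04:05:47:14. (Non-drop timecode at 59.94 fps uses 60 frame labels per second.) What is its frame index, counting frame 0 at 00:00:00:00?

884834

Total seconds to the label: (4 × 3600 + 5 × 60 + 47) = 14747.
Frame index = 14747 × 60 + 14 = 884834.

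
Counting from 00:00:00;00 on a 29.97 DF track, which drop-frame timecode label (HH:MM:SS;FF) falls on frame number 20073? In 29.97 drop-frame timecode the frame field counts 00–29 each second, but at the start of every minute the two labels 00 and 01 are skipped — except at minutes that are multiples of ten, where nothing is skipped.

Each 10-minute DF block holds 10 × 60 × 30 − 9 × 2 = 17982 frames. 20073 ÷ 17982 → 1 full block, remainder 2091.
Within the partial block the first minute is 1800 frames and each further minute 1798, so 1 further minute boundary passed. Total skipped labels = 18 × 1 + 2 × 1 = 20.
Non-drop label index = 20073 + 20 = 20093; at 30 labels/s that is 00:11:09:23, i.e. DF 00:11:09;23.

00:11:09;23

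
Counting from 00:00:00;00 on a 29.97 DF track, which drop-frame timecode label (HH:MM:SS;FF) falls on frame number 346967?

03:12:57;03

Each 10-minute DF block holds 10 × 60 × 30 − 9 × 2 = 17982 frames. 346967 ÷ 17982 → 19 full blocks, remainder 5309.
Within the partial block the first minute is 1800 frames and each further minute 1798, so 2 further minute boundaries passed. Total skipped labels = 18 × 19 + 2 × 2 = 346.
Non-drop label index = 346967 + 346 = 347313; at 30 labels/s that is 03:12:57:03, i.e. DF 03:12:57;03.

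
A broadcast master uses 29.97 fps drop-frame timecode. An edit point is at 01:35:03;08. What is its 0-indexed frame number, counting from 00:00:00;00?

As if non-drop at 30 labels/s: (1 × 3600 + 35 × 60 + 3) × 30 + 8 = 171098.
Minute boundaries passed: 95; those not divisible by 10: 95 − 9 = 86; dropped labels = 2 × 86 = 172.
Actual frame index = 171098 − 172 = 170926.

170926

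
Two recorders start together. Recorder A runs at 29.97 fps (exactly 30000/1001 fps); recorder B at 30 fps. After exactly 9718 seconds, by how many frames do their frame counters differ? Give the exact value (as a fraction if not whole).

291540/1001 frames

A emits 30000/1001 × 9718 = 291540000/1001 frames; B emits 30 × 9718 = 291540.
Difference = 291540/1001 frames (≈ 291.2488); B is ahead of A.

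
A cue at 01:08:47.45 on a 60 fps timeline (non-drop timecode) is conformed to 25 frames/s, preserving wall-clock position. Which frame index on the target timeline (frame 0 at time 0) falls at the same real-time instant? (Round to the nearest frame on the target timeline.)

Source frame index: (1×3600 + 8×60 + 47) × 60 + 45 = 247665.
Real time: 247665 / (60) = 16511/4 s.
Target frame: (16511/4) × (25) = 412775/4 ≈ 103193.750 → 103194.

frame 103194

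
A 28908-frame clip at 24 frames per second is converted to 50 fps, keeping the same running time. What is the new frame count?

60225 frames

Target frames = source frames × (target rate / source rate) = 28908 × (50)/(24) = 28908 × 25/12 = 60225.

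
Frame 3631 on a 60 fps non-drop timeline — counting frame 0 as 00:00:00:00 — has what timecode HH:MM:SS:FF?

00:01:00:31

3631 ÷ 60 = 60 full seconds, remainder 31 frames.
60 s = 0 h 1 min 0 s.
Timecode: 00:01:00:31.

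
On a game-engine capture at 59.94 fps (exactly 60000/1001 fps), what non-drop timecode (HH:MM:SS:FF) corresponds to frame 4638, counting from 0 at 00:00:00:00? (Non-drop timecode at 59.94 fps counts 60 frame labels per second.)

00:01:17:18

4638 ÷ 60 = 77 full seconds, remainder 18 frames.
77 s = 0 h 1 min 17 s.
Timecode: 00:01:17:18.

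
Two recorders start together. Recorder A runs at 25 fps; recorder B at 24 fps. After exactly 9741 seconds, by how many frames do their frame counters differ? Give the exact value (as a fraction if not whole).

9741 frames

A emits 25 × 9741 = 243525 frames; B emits 24 × 9741 = 233784.
Difference = 9741 frames; B is behind A.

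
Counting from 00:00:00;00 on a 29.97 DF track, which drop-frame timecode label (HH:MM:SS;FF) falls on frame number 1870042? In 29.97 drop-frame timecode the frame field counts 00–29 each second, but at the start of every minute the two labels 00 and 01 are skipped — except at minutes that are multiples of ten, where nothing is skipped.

Ten DF minutes hold 17982 frames, so frame 1870042 lies in block 103 (frames 1852146–1870127) with 17896 frames into that block.
The block's first minute is 1800 frames and the rest 1798 each; 17896 frames reaches minute 9, so 103 × 18 + 9 × 2 = 1872 labels have been skipped so far.
Adding those back, label number 1870042 + 1872 = 1871914 at 30 labels/s is 62397 s + 4 f = 17 h 19 min 57 s frame 4, i.e. 17:19:57;04.

17:19:57;04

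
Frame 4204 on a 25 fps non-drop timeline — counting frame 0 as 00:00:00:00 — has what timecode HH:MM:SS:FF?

4204 ÷ 25 = 168 full seconds, remainder 4 frames.
168 s = 0 h 2 min 48 s.
Timecode: 00:02:48:04.

00:02:48:04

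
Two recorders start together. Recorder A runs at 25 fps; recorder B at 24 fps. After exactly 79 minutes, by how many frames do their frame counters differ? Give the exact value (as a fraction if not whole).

79 min = 4740 s.
A emits 25 × 4740 = 118500 frames; B emits 24 × 4740 = 113760.
Difference = 4740 frames; B is behind A.

4740 frames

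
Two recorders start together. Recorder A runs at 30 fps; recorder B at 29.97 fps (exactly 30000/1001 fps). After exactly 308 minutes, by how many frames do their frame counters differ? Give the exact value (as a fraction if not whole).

308 min = 18480 s.
A emits 30 × 18480 = 554400 frames; B emits 30000/1001 × 18480 = 7200000/13.
Difference = 7200/13 frames (≈ 553.8462); B is behind A.

7200/13 frames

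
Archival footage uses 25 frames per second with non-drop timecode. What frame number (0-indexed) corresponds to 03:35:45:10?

Total seconds to the label: (3 × 3600 + 35 × 60 + 45) = 12945.
Frame index = 12945 × 25 + 10 = 323635.

323635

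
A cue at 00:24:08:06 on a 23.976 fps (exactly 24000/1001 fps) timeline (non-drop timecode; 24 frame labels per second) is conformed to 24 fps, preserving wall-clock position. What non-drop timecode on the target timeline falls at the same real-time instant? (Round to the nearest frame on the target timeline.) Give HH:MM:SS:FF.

Source frame index: (0×3600 + 24×60 + 8) × 24 + 6 = 34758.
Real time: 34758 / (24000/1001) = 5798793/4000 s.
Target frame: (5798793/4000) × (24) = 17396379/500 ≈ 34792.758 → 34793.
At 24 labels/s: frame 34793 → 00:24:09:17.

00:24:09:17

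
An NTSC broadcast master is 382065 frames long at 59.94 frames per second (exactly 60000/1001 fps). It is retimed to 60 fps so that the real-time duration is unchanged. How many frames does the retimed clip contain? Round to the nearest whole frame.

382447 frames

Frames at target rate = 382065 × (60) / (60000/1001) = 76489413/200 ≈ 382447.065.
Nearest whole frame: 382447.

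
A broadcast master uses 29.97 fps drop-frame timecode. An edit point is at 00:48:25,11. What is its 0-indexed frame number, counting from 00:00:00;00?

87073

Complete 10-minute blocks: 4, each 17982 frames → 71928.
Remaining 8 whole minutes in the current block: 1800 + 7 × 1798 = 14386 frames.
Within the current minute: 25 × 30 + 11 − 2 = 759 (labels ;00/;01 skipped at this minute). Total = 71928 + 14386 + 759 = 87073.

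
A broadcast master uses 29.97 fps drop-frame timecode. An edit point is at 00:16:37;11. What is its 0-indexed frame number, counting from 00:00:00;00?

29891

Complete 10-minute blocks: 1, each 17982 frames → 17982.
Remaining 6 whole minutes in the current block: 1800 + 5 × 1798 = 10790 frames.
Within the current minute: 37 × 30 + 11 − 2 = 1119 (labels ;00/;01 skipped at this minute). Total = 17982 + 10790 + 1119 = 29891.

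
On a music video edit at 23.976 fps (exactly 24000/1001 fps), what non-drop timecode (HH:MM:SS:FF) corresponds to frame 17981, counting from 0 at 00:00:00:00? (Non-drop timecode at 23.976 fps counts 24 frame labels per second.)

17981 ÷ 24 = 749 full seconds, remainder 5 frames.
749 s = 0 h 12 min 29 s.
Timecode: 00:12:29:05.

00:12:29:05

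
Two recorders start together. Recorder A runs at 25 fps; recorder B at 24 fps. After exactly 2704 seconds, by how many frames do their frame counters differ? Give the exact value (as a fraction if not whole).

A emits 25 × 2704 = 67600 frames; B emits 24 × 2704 = 64896.
Difference = 2704 frames; B is behind A.

2704 frames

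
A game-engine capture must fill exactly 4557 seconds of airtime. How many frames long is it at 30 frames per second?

136710 frames

Frames = 4557 × 30 = 136710.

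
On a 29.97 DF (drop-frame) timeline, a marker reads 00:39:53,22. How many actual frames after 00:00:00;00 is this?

71740

Complete 10-minute blocks: 3, each 17982 frames → 53946.
Remaining 9 whole minutes in the current block: 1800 + 8 × 1798 = 16184 frames.
Within the current minute: 53 × 30 + 22 − 2 = 1610 (labels ;00/;01 skipped at this minute). Total = 53946 + 16184 + 1610 = 71740.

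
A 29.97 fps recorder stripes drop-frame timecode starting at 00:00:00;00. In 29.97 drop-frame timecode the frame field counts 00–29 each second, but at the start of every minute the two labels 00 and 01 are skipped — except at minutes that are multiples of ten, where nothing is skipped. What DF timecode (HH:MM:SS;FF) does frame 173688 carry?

01:36:35;12

Ten DF minutes hold 17982 frames, so frame 173688 lies in block 9 (frames 161838–179819) with 11850 frames into that block.
The block's first minute is 1800 frames and the rest 1798 each; 11850 frames reaches minute 6, so 9 × 18 + 6 × 2 = 174 labels have been skipped so far.
Adding those back, label number 173688 + 174 = 173862 at 30 labels/s is 5795 s + 12 f = 1 h 36 min 35 s frame 12, i.e. 01:36:35;12.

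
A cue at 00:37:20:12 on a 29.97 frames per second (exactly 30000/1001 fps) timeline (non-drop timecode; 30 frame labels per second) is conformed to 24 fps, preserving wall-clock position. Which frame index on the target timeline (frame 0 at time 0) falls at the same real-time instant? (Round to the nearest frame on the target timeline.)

frame 53823

Source frame index: (0×3600 + 37×60 + 20) × 30 + 12 = 67212.
Real time: 67212 / (30000/1001) = 5606601/2500 s.
Target frame: (5606601/2500) × (24) = 33639606/625 ≈ 53823.370 → 53823.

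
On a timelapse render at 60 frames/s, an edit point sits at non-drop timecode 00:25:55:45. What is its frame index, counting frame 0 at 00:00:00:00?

Total seconds to the label: (0 × 3600 + 25 × 60 + 55) = 1555.
Frame index = 1555 × 60 + 45 = 93345.

frame 93345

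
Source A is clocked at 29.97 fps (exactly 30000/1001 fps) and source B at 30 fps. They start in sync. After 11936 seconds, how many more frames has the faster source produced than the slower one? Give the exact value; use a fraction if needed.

358080/1001 frames

A emits 30000/1001 × 11936 = 358080000/1001 frames; B emits 30 × 11936 = 358080.
Difference = 358080/1001 frames (≈ 357.7223); B is ahead of A.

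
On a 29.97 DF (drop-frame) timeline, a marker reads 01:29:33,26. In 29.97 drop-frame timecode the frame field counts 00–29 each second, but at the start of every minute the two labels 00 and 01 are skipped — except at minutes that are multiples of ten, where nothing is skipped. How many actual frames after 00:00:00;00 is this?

As if non-drop at 30 labels/s: (1 × 3600 + 29 × 60 + 33) × 30 + 26 = 161216.
Minute boundaries passed: 89; those not divisible by 10: 89 − 8 = 81; dropped labels = 2 × 81 = 162.
Actual frame index = 161216 − 162 = 161054.

161054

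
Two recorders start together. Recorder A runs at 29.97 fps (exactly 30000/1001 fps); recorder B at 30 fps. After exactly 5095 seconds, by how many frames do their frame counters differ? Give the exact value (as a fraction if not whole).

A emits 30000/1001 × 5095 = 152850000/1001 frames; B emits 30 × 5095 = 152850.
Difference = 152850/1001 frames (≈ 152.6973); B is ahead of A.

152850/1001 frames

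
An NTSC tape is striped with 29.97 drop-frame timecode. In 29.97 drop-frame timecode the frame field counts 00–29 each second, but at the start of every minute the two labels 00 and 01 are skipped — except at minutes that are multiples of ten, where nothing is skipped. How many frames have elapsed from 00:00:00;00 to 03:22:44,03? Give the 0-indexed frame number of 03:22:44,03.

Complete 10-minute blocks: 20, each 17982 frames → 359640.
Remaining 2 whole minutes in the current block: 1800 + 1 × 1798 = 3598 frames.
Within the current minute: 44 × 30 + 3 − 2 = 1321 (labels ;00/;01 skipped at this minute). Total = 359640 + 3598 + 1321 = 364559.

364559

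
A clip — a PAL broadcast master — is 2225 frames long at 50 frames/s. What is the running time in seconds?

Running time = 2225 / (50) = 44.5 s.

44.5 seconds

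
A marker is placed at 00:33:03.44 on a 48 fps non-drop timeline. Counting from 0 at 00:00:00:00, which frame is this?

95228

Total seconds to the label: (0 × 3600 + 33 × 60 + 3) = 1983.
Frame index = 1983 × 48 + 44 = 95228.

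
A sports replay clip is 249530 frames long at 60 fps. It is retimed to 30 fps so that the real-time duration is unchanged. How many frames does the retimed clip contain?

Target frames = source frames × (target rate / source rate) = 249530 × (30)/(60) = 249530 × 1/2 = 124765.

124765 frames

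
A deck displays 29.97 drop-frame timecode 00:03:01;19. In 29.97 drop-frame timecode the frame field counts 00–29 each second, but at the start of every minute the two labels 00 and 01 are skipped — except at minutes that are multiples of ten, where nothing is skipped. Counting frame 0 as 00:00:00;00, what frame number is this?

As if non-drop at 30 labels/s: (0 × 3600 + 3 × 60 + 1) × 30 + 19 = 5449.
Minute boundaries passed: 3; those not divisible by 10: 3 − 0 = 3; dropped labels = 2 × 3 = 6.
Actual frame index = 5449 − 6 = 5443.

5443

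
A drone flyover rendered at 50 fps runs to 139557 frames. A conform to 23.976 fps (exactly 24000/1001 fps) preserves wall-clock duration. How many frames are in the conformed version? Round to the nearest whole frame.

66920 frames

Frames at target rate = 139557 × (24000/1001) / (50) = 6089760/91 ≈ 66920.440.
Nearest whole frame: 66920.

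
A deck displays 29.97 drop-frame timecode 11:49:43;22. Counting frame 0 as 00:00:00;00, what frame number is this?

Complete 10-minute blocks: 70, each 17982 frames → 1258740.
Remaining 9 whole minutes in the current block: 1800 + 8 × 1798 = 16184 frames.
Within the current minute: 43 × 30 + 22 − 2 = 1310 (labels ;00/;01 skipped at this minute). Total = 1258740 + 16184 + 1310 = 1276234.

1276234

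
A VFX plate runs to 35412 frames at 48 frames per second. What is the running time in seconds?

737.75 seconds

Running time = 35412 / (48) = 737.75 s.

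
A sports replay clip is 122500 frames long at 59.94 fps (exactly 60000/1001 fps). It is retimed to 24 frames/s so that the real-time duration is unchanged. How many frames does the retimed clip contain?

Target frames = source frames × (target rate / source rate) = 122500 × (24)/(60000/1001) = 122500 × 1001/2500 = 49049.

49049 frames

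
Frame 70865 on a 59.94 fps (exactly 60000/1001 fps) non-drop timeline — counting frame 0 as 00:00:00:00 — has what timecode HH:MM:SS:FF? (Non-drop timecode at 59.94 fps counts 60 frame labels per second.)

00:19:41:05

70865 ÷ 60 = 1181 full seconds, remainder 5 frames.
1181 s = 0 h 19 min 41 s.
Timecode: 00:19:41:05.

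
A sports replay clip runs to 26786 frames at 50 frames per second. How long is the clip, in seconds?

535.72 seconds

Running time = 26786 / (50) = 535.72 s.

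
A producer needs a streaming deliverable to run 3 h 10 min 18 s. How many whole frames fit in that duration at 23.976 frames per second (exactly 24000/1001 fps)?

273758 frames

3 h 10 min 18 s = 11418 s.
Frames = 11418 × 24000/1001 = 24912000/91 ≈ 273758.2418.
Complete frames: 273758.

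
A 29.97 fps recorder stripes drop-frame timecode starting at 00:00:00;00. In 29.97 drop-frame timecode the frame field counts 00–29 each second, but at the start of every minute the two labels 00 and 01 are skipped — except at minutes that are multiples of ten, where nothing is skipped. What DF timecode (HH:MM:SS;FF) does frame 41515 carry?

00:23:05;07

Ten DF minutes hold 17982 frames, so frame 41515 lies in block 2 (frames 35964–53945) with 5551 frames into that block.
The block's first minute is 1800 frames and the rest 1798 each; 5551 frames reaches minute 3, so 2 × 18 + 3 × 2 = 42 labels have been skipped so far.
Adding those back, label number 41515 + 42 = 41557 at 30 labels/s is 1385 s + 7 f = 0 h 23 min 5 s frame 7, i.e. 00:23:05;07.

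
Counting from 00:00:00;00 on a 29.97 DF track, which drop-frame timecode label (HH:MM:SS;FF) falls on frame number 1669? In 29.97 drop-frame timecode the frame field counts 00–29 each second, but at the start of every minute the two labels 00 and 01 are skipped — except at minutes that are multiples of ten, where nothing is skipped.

Each 10-minute DF block holds 10 × 60 × 30 − 9 × 2 = 17982 frames. 1669 ÷ 17982 → 0 full blocks, remainder 1669.
Within the partial block the first minute is 1800 frames and each further minute 1798, so 0 further minute boundaries passed. Total skipped labels = 18 × 0 + 2 × 0 = 0.
Non-drop label index = 1669 + 0 = 1669; at 30 labels/s that is 00:00:55:19, i.e. DF 00:00:55;19.

00:00:55;19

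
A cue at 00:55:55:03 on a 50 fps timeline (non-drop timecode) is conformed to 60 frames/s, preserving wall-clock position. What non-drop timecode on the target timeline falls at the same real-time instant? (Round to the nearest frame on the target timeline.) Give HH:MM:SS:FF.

Source frame index: (0×3600 + 55×60 + 55) × 50 + 3 = 167753.
Real time: 167753 / (50) = 167753/50 s.
Target frame: (167753/50) × (60) = 1006518/5 ≈ 201303.600 → 201304.
At 60 labels/s: frame 201304 → 00:55:55:04.

00:55:55:04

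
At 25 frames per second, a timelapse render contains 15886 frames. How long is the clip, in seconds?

635.44 seconds

Running time = 15886 / (25) = 635.44 s.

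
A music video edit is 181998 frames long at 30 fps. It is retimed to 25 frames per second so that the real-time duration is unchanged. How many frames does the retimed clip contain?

Target frames = source frames × (target rate / source rate) = 181998 × (25)/(30) = 181998 × 5/6 = 151665.

151665 frames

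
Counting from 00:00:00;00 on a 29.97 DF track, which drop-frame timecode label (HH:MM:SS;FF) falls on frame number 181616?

Ten DF minutes hold 17982 frames, so frame 181616 lies in block 10 (frames 179820–197801) with 1796 frames into that block.
The block's first minute is 1800 frames and the rest 1798 each; 1796 frames reaches minute 0, so 10 × 18 + 0 × 2 = 180 labels have been skipped so far.
Adding those back, label number 181616 + 180 = 181796 at 30 labels/s is 6059 s + 26 f = 1 h 40 min 59 s frame 26, i.e. 01:40:59;26.

01:40:59;26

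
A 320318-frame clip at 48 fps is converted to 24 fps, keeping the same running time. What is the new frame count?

Target frames = source frames × (target rate / source rate) = 320318 × (24)/(48) = 320318 × 1/2 = 160159.

160159 frames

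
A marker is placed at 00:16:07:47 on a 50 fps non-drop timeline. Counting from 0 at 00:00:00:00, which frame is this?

Total seconds to the label: (0 × 3600 + 16 × 60 + 7) = 967.
Frame index = 967 × 50 + 47 = 48397.

frame 48397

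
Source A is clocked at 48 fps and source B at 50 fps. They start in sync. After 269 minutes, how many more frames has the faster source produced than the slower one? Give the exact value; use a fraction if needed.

269 min = 16140 s.
A emits 48 × 16140 = 774720 frames; B emits 50 × 16140 = 807000.
Difference = 32280 frames; B is ahead of A.

32280 frames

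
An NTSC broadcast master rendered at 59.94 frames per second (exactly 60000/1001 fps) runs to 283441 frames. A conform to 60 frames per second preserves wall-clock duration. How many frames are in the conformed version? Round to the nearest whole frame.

Frames at target rate = 283441 × (60) / (60000/1001) = 283724441/1000 ≈ 283724.441.
Nearest whole frame: 283724.

283724 frames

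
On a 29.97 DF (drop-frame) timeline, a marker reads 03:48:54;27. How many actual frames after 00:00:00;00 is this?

411635

Complete 10-minute blocks: 22, each 17982 frames → 395604.
Remaining 8 whole minutes in the current block: 1800 + 7 × 1798 = 14386 frames.
Within the current minute: 54 × 30 + 27 − 2 = 1645 (labels ;00/;01 skipped at this minute). Total = 395604 + 14386 + 1645 = 411635.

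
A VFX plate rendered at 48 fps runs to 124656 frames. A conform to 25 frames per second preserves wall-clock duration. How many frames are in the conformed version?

64925 frames

Target frames = source frames × (target rate / source rate) = 124656 × (25)/(48) = 124656 × 25/48 = 64925.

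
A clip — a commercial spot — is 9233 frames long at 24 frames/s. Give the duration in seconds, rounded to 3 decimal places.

384.708 seconds

Running time = 9233 × 1/24 = 9233/24 s ≈ 384.708 s.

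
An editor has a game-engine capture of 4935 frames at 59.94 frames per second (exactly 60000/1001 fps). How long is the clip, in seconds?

Running time = 4935 / (60000/1001) = 82.33225 s.

82.33225 seconds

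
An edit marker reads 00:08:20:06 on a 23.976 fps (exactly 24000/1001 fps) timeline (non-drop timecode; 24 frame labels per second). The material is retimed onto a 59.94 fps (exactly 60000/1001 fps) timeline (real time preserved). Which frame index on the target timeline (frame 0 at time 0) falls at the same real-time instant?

Source frame index: (0×3600 + 8×60 + 20) × 24 + 6 = 12006.
Real time: 12006 / (24000/1001) = 2003001/4000 s.
Target frame: (2003001/4000) × (60000/1001) = 30015.

frame 30015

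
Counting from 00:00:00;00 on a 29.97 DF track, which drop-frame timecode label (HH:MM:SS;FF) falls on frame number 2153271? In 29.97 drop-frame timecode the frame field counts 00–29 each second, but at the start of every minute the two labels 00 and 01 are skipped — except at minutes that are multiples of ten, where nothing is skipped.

Ten DF minutes hold 17982 frames, so frame 2153271 lies in block 119 (frames 2139858–2157839) with 13413 frames into that block.
The block's first minute is 1800 frames and the rest 1798 each; 13413 frames reaches minute 7, so 119 × 18 + 7 × 2 = 2156 labels have been skipped so far.
Adding those back, label number 2153271 + 2156 = 2155427 at 30 labels/s is 71847 s + 17 f = 19 h 57 min 27 s frame 17, i.e. 19:57:27;17.

19:57:27;17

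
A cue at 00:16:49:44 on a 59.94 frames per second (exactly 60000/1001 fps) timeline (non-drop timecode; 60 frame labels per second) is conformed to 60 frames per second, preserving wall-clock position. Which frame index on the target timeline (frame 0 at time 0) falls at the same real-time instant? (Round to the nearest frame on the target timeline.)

frame 60645

Source frame index: (0×3600 + 16×60 + 49) × 60 + 44 = 60584.
Real time: 60584 / (60000/1001) = 7580573/7500 s.
Target frame: (7580573/7500) × (60) = 7580573/125 ≈ 60644.584 → 60645.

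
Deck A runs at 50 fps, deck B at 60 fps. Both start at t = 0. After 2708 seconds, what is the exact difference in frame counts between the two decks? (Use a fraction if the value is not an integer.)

A emits 50 × 2708 = 135400 frames; B emits 60 × 2708 = 162480.
Difference = 27080 frames; B is ahead of A.

27080 frames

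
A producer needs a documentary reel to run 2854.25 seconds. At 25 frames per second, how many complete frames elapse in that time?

Frames = 2854.25 × 25 = 285425/4 ≈ 71356.2500.
Complete frames: 71356.

71356 frames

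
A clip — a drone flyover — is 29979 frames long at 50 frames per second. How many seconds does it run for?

Running time = 29979 / (50) = 599.58 s.

599.58 seconds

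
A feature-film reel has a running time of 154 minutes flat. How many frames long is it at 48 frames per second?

443520 frames

154 min = 9240 s.
Frames = 9240 × 48 = 443520.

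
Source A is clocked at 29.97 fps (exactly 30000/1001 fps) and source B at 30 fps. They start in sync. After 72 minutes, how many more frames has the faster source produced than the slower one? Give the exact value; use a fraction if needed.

129600/1001 frames

72 min = 4320 s.
A emits 30000/1001 × 4320 = 129600000/1001 frames; B emits 30 × 4320 = 129600.
Difference = 129600/1001 frames (≈ 129.4705); B is ahead of A.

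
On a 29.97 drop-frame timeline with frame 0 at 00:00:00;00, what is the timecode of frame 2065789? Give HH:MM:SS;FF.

19:08:48;17

Each 10-minute DF block holds 10 × 60 × 30 − 9 × 2 = 17982 frames. 2065789 ÷ 17982 → 114 full blocks, remainder 15841.
Within the partial block the first minute is 1800 frames and each further minute 1798, so 8 further minute boundaries passed. Total skipped labels = 18 × 114 + 2 × 8 = 2068.
Non-drop label index = 2065789 + 2068 = 2067857; at 30 labels/s that is 19:08:48:17, i.e. DF 19:08:48;17.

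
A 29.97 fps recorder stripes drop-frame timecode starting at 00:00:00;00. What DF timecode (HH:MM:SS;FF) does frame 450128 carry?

04:10:19;08

Ten DF minutes hold 17982 frames, so frame 450128 lies in block 25 (frames 449550–467531) with 578 frames into that block.
The block's first minute is 1800 frames and the rest 1798 each; 578 frames reaches minute 0, so 25 × 18 + 0 × 2 = 450 labels have been skipped so far.
Adding those back, label number 450128 + 450 = 450578 at 30 labels/s is 15019 s + 8 f = 4 h 10 min 19 s frame 8, i.e. 04:10:19;08.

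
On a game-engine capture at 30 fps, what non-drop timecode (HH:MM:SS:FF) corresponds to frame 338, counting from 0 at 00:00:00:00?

338 ÷ 30 = 11 full seconds, remainder 8 frames.
11 s = 0 h 0 min 11 s.
Timecode: 00:00:11:08.

00:00:11:08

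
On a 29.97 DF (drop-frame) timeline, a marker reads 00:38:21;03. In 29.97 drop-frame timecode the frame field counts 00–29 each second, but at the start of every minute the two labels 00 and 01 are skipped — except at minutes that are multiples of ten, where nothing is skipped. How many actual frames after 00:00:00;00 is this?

Complete 10-minute blocks: 3, each 17982 frames → 53946.
Remaining 8 whole minutes in the current block: 1800 + 7 × 1798 = 14386 frames.
Within the current minute: 21 × 30 + 3 − 2 = 631 (labels ;00/;01 skipped at this minute). Total = 53946 + 14386 + 631 = 68963.

68963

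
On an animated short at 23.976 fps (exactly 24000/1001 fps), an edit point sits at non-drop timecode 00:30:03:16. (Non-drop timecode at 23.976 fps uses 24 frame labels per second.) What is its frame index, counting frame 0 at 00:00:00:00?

Total seconds to the label: (0 × 3600 + 30 × 60 + 3) = 1803.
Frame index = 1803 × 24 + 16 = 43288.

frame 43288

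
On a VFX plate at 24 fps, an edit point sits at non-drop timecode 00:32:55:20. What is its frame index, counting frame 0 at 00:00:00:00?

frame 47420

Total seconds to the label: (0 × 3600 + 32 × 60 + 55) = 1975.
Frame index = 1975 × 24 + 20 = 47420.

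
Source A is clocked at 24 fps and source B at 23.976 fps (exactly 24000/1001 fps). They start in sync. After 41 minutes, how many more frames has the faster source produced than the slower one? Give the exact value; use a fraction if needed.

41 min = 2460 s.
A emits 24 × 2460 = 59040 frames; B emits 24000/1001 × 2460 = 59040000/1001.
Difference = 59040/1001 frames (≈ 58.9810); B is behind A.

59040/1001 frames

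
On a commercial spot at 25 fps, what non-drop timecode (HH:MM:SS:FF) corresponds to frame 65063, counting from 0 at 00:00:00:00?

65063 ÷ 25 = 2602 full seconds, remainder 13 frames.
2602 s = 0 h 43 min 22 s.
Timecode: 00:43:22:13.

00:43:22:13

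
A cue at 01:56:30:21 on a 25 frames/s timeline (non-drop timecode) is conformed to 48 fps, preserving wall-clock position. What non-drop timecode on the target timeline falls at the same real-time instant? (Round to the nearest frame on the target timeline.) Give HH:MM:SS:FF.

Source frame index: (1×3600 + 56×60 + 30) × 25 + 21 = 174771.
Real time: 174771 / (25) = 174771/25 s.
Target frame: (174771/25) × (48) = 8389008/25 ≈ 335560.320 → 335560.
At 48 labels/s: frame 335560 → 01:56:30:40.

01:56:30:40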